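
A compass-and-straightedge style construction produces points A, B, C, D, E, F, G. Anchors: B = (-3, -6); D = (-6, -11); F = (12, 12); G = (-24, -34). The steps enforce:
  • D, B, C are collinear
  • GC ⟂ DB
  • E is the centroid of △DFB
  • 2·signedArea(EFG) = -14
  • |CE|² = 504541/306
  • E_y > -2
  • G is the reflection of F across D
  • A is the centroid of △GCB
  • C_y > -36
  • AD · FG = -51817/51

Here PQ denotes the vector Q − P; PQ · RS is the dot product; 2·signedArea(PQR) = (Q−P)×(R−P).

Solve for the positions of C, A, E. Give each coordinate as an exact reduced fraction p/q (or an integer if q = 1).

A = (-543/34, -2579/102)
C = (-711/34, -1219/34)
E = (1, -5/3)

1. C_x = -711/34  [D, B, C are collinear ∩ GC ⟂ DB]
2. C_y = -1219/34  [D, B, C are collinear ∩ GC ⟂ DB]
   → C = (-711/34, -1219/34)
3. A_x = -543/34  [A is the centroid of △GCB]
4. A_y = -2579/102  [A is the centroid of △GCB]
   → A = (-543/34, -2579/102)
5. E_x = 1  [E is the centroid of △DFB]
6. E_y = -5/3  [E is the centroid of △DFB]
   → E = (1, -5/3)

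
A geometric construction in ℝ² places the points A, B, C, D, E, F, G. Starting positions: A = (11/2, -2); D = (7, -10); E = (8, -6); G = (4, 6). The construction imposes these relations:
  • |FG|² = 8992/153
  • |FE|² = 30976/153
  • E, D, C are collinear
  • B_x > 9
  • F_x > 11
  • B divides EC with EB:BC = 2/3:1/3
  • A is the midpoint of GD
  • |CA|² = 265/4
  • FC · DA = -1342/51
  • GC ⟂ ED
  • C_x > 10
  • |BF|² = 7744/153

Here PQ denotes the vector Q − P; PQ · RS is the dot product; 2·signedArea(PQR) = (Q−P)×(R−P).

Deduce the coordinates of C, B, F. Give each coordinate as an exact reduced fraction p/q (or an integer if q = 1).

B = (496/51, 46/51)
C = (180/17, 74/17)
F = (584/51, 398/51)

1. C_x = 180/17  [E, D, C are collinear ∩ GC ⟂ ED]
2. C_y = 74/17  [E, D, C are collinear ∩ GC ⟂ ED]
   → C = (180/17, 74/17)
3. B_x = 496/51  [B divides EC with EB:BC = 2/3:1/3]
4. B_y = 46/51  [B divides EC with EB:BC = 2/3:1/3]
   → B = (496/51, 46/51)
5. F_x = 584/51  [line 3/2·x + -8·y + 2308/51 = 0 ∩ |FG|² = 8992/153]
6. F_y = 398/51  [line 3/2·x + -8·y + 2308/51 = 0 ∩ |FG|² = 8992/153]
   → F = (584/51, 398/51)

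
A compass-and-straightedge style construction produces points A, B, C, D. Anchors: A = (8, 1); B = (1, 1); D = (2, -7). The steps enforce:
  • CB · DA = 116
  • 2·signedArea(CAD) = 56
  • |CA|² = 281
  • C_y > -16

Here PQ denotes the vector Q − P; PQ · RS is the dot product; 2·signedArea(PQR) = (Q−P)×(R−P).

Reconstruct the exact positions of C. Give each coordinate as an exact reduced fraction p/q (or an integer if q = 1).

1. C_x = 3  [2·signedArea(CAD) = 56 ∩ CB · DA = 116]
2. C_y = -15  [2·signedArea(CAD) = 56 ∩ CB · DA = 116]
   → C = (3, -15)

C = (3, -15)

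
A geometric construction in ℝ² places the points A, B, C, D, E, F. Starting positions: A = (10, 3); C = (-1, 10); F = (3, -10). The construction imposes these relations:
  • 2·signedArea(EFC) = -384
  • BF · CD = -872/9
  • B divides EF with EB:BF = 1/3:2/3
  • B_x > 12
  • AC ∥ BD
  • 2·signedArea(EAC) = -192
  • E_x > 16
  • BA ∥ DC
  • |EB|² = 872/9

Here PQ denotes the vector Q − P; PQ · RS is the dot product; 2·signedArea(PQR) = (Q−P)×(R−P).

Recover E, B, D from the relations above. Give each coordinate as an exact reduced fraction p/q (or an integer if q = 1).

B = (37/3, 22/3)
D = (4/3, 43/3)
E = (17, 16)

1. E_x = 17  [2·signedArea(EFC) = -384 ∩ 2·signedArea(EAC) = -192]
2. E_y = 16  [2·signedArea(EFC) = -384 ∩ 2·signedArea(EAC) = -192]
   → E = (17, 16)
3. B_x = 37/3  [B divides EF with EB:BF = 1/3:2/3]
4. B_y = 22/3  [B divides EF with EB:BF = 1/3:2/3]
   → B = (37/3, 22/3)
5. D_x = 4/3  [BA ∥ DC ∩ AC ∥ BD]
6. D_y = 43/3  [BA ∥ DC ∩ AC ∥ BD]
   → D = (4/3, 43/3)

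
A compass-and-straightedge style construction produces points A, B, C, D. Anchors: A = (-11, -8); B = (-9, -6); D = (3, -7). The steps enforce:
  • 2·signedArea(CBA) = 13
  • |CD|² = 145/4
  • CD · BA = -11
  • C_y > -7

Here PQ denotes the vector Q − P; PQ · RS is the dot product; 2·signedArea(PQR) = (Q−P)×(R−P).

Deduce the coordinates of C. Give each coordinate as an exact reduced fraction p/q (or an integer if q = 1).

C = (-3, -13/2)

1. C_x = -3  [2·signedArea(CBA) = 13 ∩ CD · BA = -11]
2. C_y = -13/2  [2·signedArea(CBA) = 13 ∩ CD · BA = -11]
   → C = (-3, -13/2)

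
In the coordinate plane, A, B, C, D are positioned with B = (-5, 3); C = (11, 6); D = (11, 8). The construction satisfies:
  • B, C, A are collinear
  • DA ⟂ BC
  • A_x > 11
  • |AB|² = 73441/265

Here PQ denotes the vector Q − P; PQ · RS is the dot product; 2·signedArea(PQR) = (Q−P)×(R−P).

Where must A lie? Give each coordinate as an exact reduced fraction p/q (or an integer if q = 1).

A = (3011/265, 1608/265)

1. A_x = 3011/265  [B, C, A are collinear ∩ DA ⟂ BC]
2. A_y = 1608/265  [B, C, A are collinear ∩ DA ⟂ BC]
   → A = (3011/265, 1608/265)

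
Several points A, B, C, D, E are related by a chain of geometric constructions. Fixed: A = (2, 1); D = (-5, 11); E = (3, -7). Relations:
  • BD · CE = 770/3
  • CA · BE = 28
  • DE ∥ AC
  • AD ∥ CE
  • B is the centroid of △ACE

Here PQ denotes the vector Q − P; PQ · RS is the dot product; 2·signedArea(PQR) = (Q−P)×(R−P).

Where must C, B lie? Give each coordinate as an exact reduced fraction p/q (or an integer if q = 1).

B = (5, -23/3)
C = (10, -17)

1. C_x = 10  [AD ∥ CE ∩ DE ∥ AC]
2. C_y = -17  [AD ∥ CE ∩ DE ∥ AC]
   → C = (10, -17)
3. B_x = 5  [B is the centroid of △ACE]
4. B_y = -23/3  [B is the centroid of △ACE]
   → B = (5, -23/3)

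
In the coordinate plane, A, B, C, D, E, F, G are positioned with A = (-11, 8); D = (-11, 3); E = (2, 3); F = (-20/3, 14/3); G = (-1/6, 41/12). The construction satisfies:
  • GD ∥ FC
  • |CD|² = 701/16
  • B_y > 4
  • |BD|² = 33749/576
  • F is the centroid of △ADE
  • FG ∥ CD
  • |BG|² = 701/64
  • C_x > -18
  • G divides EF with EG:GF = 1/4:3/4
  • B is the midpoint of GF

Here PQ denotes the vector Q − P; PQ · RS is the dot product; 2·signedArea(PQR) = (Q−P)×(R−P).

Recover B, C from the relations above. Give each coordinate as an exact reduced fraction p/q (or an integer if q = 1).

B = (-41/12, 97/24)
C = (-35/2, 17/4)

1. B_x = -41/12  [B is the midpoint of GF]
2. B_y = 97/24  [B is the midpoint of GF]
   → B = (-41/12, 97/24)
3. C_x = -35/2  [FG ∥ CD ∩ GD ∥ FC]
4. C_y = 17/4  [FG ∥ CD ∩ GD ∥ FC]
   → C = (-35/2, 17/4)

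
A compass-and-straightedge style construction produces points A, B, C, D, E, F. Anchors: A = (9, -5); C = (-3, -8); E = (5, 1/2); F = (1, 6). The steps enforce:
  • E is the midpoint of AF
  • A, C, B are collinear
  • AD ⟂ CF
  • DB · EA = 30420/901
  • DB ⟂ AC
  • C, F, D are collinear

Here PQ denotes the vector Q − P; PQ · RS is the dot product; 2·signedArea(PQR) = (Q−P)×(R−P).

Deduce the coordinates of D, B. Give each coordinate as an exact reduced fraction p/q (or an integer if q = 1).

1. D_x = -69/53  [C, F, D are collinear ∩ AD ⟂ CF]
2. D_y = -109/53  [C, F, D are collinear ∩ AD ⟂ CF]
   → D = (-69/53, -109/53)
3. B_x = -3/901  [A, C, B are collinear ∩ DB ⟂ AC]
4. B_y = -6533/901  [A, C, B are collinear ∩ DB ⟂ AC]
   → B = (-3/901, -6533/901)

B = (-3/901, -6533/901)
D = (-69/53, -109/53)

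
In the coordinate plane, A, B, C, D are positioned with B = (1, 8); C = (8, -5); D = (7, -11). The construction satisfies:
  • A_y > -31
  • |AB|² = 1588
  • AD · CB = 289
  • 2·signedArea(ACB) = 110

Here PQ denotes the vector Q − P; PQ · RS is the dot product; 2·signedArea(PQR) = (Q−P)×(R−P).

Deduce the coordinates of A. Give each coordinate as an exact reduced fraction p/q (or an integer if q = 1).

1. A_x = 13  [AD · CB = 289 ∩ 2·signedArea(ACB) = 110]
2. A_y = -30  [AD · CB = 289 ∩ 2·signedArea(ACB) = 110]
   → A = (13, -30)

A = (13, -30)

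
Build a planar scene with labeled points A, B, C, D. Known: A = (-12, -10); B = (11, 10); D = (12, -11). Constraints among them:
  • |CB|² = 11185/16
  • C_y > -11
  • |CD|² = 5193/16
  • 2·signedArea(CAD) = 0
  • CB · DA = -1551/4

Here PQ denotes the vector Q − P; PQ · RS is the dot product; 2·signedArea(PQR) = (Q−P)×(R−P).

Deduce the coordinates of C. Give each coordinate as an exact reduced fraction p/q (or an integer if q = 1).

C = (-6, -41/4)

1. C_x = -6  [2·signedArea(CAD) = 0 ∩ CB · DA = -1551/4]
2. C_y = -41/4  [2·signedArea(CAD) = 0 ∩ CB · DA = -1551/4]
   → C = (-6, -41/4)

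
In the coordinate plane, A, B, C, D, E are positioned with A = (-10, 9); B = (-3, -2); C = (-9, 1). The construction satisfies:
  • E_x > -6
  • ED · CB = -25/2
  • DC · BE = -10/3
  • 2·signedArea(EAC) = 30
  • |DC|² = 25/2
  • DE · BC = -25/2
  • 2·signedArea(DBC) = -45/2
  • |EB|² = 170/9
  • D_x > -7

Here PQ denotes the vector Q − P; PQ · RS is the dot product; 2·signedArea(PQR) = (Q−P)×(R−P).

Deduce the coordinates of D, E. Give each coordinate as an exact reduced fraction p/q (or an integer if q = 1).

1. D_x = -13/2  [line -3·x + -6·y + 3/2 = 0 ∩ |DC|² = 25/2]
2. D_y = 7/2  [line -3·x + -6·y + 3/2 = 0 ∩ |DC|² = 25/2]
   → D = (-13/2, 7/2)
3. E_x = -16/3  [DE · BC = -25/2 ∩ 2·signedArea(EAC) = 30]
4. E_y = 5/3  [DE · BC = -25/2 ∩ 2·signedArea(EAC) = 30]
   → E = (-16/3, 5/3)

D = (-13/2, 7/2)
E = (-16/3, 5/3)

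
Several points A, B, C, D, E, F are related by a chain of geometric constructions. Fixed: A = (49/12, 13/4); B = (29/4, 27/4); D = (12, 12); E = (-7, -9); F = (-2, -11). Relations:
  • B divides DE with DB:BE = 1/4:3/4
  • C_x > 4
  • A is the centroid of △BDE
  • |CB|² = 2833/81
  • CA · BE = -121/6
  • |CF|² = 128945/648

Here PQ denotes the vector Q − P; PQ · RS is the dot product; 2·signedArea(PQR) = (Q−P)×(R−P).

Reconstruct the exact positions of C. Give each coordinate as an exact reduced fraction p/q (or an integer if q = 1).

1. C_x = 169/36  [line 57/4·x + 63/4·y + -2141/24 = 0 ∩ |CB|² = 2833/81]
2. C_y = 17/12  [line 57/4·x + 63/4·y + -2141/24 = 0 ∩ |CB|² = 2833/81]
   → C = (169/36, 17/12)

C = (169/36, 17/12)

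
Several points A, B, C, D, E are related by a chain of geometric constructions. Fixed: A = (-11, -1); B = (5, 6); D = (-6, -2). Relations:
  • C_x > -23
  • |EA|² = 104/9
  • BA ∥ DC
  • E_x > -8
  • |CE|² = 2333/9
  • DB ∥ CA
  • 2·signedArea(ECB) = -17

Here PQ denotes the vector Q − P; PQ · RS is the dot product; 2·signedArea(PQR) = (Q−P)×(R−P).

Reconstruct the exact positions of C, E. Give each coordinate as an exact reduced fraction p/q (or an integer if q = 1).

1. C_x = -22  [DB ∥ CA ∩ BA ∥ DC]
2. C_y = -9  [DB ∥ CA ∩ BA ∥ DC]
   → C = (-22, -9)
3. E_x = -23/3  [line -15·x + 27·y + -70 = 0 ∩ |EA|² = 104/9]
4. E_y = -5/3  [line -15·x + 27·y + -70 = 0 ∩ |EA|² = 104/9]
   → E = (-23/3, -5/3)

C = (-22, -9)
E = (-23/3, -5/3)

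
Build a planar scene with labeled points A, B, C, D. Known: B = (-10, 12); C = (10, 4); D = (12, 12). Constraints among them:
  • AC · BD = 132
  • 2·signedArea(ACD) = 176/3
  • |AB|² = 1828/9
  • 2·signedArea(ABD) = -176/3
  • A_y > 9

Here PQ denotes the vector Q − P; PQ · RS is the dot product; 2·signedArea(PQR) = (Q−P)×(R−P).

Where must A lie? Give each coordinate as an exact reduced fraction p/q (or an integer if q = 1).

A = (4, 28/3)

1. A_x = 4  [2·signedArea(ACD) = 176/3 ∩ AC · BD = 132]
2. A_y = 28/3  [2·signedArea(ACD) = 176/3 ∩ AC · BD = 132]
   → A = (4, 28/3)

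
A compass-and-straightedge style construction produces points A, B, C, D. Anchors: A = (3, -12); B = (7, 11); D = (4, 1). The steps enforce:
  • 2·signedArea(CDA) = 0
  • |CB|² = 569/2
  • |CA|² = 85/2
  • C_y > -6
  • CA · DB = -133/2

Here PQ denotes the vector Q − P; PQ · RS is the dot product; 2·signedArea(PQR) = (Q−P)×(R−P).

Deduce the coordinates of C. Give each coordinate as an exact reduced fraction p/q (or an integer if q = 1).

1. C_x = 7/2  [2·signedArea(CDA) = 0 ∩ CA · DB = -133/2]
2. C_y = -11/2  [2·signedArea(CDA) = 0 ∩ CA · DB = -133/2]
   → C = (7/2, -11/2)

C = (7/2, -11/2)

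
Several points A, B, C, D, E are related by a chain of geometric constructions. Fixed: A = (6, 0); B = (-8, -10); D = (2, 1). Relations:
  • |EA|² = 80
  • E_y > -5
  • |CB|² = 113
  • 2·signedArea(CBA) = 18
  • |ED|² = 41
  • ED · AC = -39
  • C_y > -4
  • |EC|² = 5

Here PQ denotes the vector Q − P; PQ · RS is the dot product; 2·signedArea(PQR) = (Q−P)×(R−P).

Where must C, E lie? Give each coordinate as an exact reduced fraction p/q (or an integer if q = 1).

C = (0, -3)
E = (-2, -4)

1. C_x = 0  [line -10·x + 14·y + 42 = 0 ∩ |CB|² = 113]
2. C_y = -3  [line -10·x + 14·y + 42 = 0 ∩ |CB|² = 113]
   → C = (0, -3)
3. E_x = -2  [line 6·x + 3·y + 24 = 0 ∩ |EA|² = 80]
4. E_y = -4  [line 6·x + 3·y + 24 = 0 ∩ |EA|² = 80]
   → E = (-2, -4)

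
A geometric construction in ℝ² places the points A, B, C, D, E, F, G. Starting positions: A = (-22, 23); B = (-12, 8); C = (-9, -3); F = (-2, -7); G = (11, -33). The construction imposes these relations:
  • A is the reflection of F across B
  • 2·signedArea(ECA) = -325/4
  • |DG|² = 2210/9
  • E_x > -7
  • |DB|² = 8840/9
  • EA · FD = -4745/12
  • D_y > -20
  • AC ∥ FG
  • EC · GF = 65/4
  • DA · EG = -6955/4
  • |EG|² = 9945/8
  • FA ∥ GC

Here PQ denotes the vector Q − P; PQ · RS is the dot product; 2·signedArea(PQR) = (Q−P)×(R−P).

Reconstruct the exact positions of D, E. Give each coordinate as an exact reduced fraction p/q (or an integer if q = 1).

D = (10/3, -58/3)
E = (-25/4, -9/4)

1. E_x = -25/4  [EC · GF = 65/4 ∩ 2·signedArea(ECA) = -325/4]
2. E_y = -9/4  [EC · GF = 65/4 ∩ 2·signedArea(ECA) = -325/4]
   → E = (-25/4, -9/4)
3. D_x = 10/3  [DA · EG = -6955/4 ∩ EA · FD = -4745/12]
4. D_y = -58/3  [DA · EG = -6955/4 ∩ EA · FD = -4745/12]
   → D = (10/3, -58/3)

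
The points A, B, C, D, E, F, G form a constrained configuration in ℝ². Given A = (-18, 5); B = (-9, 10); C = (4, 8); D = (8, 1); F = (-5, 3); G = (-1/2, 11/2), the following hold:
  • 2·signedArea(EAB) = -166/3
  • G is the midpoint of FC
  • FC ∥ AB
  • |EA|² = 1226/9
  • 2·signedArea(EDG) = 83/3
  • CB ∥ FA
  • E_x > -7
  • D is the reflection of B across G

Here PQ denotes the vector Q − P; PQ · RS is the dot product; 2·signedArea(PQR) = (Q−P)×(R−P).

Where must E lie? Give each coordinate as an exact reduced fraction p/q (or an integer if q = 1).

E = (-19/3, 16/3)

1. E_x = -19/3  [2·signedArea(EAB) = -166/3 ∩ 2·signedArea(EDG) = 83/3]
2. E_y = 16/3  [2·signedArea(EAB) = -166/3 ∩ 2·signedArea(EDG) = 83/3]
   → E = (-19/3, 16/3)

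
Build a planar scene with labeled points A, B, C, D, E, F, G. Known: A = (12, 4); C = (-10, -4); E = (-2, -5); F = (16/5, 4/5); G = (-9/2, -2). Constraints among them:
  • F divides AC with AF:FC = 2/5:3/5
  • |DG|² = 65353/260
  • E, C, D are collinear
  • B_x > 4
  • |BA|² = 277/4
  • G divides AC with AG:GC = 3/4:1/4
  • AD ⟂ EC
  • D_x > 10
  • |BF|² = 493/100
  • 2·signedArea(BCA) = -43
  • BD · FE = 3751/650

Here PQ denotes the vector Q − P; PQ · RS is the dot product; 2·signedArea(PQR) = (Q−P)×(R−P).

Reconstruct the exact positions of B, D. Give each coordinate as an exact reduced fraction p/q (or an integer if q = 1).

B = (5, -1/2)
D = (694/65, -428/65)

1. B_x = 5  [line -8·x + 22·y + 51 = 0 ∩ |BF|² = 493/100]
2. B_y = -1/2  [line -8·x + 22·y + 51 = 0 ∩ |BF|² = 493/100]
   → B = (5, -1/2)
3. D_x = 694/65  [E, C, D are collinear ∩ AD ⟂ EC]
4. D_y = -428/65  [E, C, D are collinear ∩ AD ⟂ EC]
   → D = (694/65, -428/65)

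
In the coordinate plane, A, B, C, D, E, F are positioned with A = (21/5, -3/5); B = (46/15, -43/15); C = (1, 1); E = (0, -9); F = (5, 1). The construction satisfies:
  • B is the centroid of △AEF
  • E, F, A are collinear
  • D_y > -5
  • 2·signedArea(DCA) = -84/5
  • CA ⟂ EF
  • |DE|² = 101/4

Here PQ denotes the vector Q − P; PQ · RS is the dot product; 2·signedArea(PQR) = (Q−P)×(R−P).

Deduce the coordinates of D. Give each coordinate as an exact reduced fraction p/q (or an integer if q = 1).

1. D_x = 1/2  [line 8/5·x + 16/5·y + 12 = 0 ∩ |DE|² = 101/4]
2. D_y = -4  [line 8/5·x + 16/5·y + 12 = 0 ∩ |DE|² = 101/4]
   → D = (1/2, -4)

D = (1/2, -4)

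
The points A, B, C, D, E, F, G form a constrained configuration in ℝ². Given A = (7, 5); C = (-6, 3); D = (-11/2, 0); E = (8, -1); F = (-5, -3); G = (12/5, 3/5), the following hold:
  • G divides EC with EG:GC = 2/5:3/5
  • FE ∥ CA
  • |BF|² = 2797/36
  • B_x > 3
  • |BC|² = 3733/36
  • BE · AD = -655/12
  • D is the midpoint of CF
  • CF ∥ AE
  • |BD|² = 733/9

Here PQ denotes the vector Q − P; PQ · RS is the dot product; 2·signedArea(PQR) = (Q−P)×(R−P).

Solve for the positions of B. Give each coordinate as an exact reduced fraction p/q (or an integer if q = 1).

1. B_x = 7/2  [line 25/2·x + 5·y + -485/12 = 0 ∩ |BF|² = 2797/36]
2. B_y = -2/3  [line 25/2·x + 5·y + -485/12 = 0 ∩ |BF|² = 2797/36]
   → B = (7/2, -2/3)

B = (7/2, -2/3)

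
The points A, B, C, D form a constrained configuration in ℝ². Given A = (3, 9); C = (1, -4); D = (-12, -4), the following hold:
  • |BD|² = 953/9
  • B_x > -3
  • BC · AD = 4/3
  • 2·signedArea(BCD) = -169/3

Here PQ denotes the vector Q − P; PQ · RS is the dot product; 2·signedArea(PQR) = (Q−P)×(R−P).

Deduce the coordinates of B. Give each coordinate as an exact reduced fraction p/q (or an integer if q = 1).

1. B_x = -8/3  [2·signedArea(BCD) = -169/3 ∩ BC · AD = 4/3]
2. B_y = 1/3  [2·signedArea(BCD) = -169/3 ∩ BC · AD = 4/3]
   → B = (-8/3, 1/3)

B = (-8/3, 1/3)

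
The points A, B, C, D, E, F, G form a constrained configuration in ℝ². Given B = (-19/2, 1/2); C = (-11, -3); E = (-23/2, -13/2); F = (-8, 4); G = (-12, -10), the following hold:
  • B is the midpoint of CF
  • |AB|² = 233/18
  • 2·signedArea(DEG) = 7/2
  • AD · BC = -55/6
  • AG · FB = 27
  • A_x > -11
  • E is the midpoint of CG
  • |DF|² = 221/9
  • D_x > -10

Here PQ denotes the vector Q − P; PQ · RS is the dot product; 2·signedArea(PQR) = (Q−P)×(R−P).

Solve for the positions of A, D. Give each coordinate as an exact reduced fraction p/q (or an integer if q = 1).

A = (-31/3, -3)
D = (-29/3, -2/3)

1. A_x = -31/3  [line 3/2·x + 7/2·y + 26 = 0 ∩ |AB|² = 233/18]
2. A_y = -3  [line 3/2·x + 7/2·y + 26 = 0 ∩ |AB|² = 233/18]
   → A = (-31/3, -3)
3. D_x = -29/3  [AD · BC = -55/6 ∩ 2·signedArea(DEG) = 7/2]
4. D_y = -2/3  [AD · BC = -55/6 ∩ 2·signedArea(DEG) = 7/2]
   → D = (-29/3, -2/3)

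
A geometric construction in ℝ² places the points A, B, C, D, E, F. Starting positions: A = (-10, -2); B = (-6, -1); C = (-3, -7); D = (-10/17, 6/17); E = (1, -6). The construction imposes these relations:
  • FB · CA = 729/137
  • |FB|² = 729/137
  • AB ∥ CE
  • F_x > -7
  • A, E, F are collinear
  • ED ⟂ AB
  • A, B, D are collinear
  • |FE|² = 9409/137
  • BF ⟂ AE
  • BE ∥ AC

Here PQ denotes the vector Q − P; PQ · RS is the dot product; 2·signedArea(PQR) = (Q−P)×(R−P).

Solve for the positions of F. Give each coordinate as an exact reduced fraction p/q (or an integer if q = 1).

1. F_x = -930/137  [A, E, F are collinear ∩ BF ⟂ AE]
2. F_y = -434/137  [A, E, F are collinear ∩ BF ⟂ AE]
   → F = (-930/137, -434/137)

F = (-930/137, -434/137)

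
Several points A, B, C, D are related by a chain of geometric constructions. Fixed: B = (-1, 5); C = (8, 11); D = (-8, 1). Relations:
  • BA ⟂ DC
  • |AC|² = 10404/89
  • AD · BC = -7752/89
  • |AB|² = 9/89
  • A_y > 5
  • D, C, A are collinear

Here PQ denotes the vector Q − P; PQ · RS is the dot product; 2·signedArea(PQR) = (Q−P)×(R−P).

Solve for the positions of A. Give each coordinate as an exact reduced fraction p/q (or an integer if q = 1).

1. A_x = -104/89  [D, C, A are collinear ∩ BA ⟂ DC]
2. A_y = 469/89  [D, C, A are collinear ∩ BA ⟂ DC]
   → A = (-104/89, 469/89)

A = (-104/89, 469/89)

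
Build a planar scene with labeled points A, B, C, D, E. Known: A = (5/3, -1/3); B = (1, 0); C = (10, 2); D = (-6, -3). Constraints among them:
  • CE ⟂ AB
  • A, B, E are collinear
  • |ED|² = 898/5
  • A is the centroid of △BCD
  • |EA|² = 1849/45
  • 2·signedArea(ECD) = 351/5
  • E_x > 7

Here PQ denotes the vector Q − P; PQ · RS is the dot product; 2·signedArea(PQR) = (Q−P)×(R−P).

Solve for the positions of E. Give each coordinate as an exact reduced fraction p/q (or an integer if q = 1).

E = (37/5, -16/5)

1. E_x = 37/5  [A, B, E are collinear ∩ CE ⟂ AB]
2. E_y = -16/5  [A, B, E are collinear ∩ CE ⟂ AB]
   → E = (37/5, -16/5)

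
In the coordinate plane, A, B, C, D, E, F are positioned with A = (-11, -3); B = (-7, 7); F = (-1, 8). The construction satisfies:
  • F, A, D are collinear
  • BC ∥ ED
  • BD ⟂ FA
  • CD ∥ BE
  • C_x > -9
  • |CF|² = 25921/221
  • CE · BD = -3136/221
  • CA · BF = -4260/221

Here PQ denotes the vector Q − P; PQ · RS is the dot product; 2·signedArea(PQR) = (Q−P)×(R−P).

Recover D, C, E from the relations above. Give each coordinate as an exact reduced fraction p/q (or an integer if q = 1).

C = (-1831/221, -3/221)
D = (-931/221, 987/221)
E = (-647/221, 2537/221)

1. D_x = -931/221  [F, A, D are collinear ∩ BD ⟂ FA]
2. D_y = 987/221  [F, A, D are collinear ∩ BD ⟂ FA]
   → D = (-931/221, 987/221)
3. C_x = -1831/221  [line -6·x + -1·y + -10989/221 = 0 ∩ |CF|² = 25921/221]
4. C_y = -3/221  [line -6·x + -1·y + -10989/221 = 0 ∩ |CF|² = 25921/221]
   → C = (-1831/221, -3/221)
5. E_x = -647/221  [CE · BD = -3136/221 ∩ BC ∥ ED]
6. E_y = 2537/221  [CE · BD = -3136/221 ∩ BC ∥ ED]
   → E = (-647/221, 2537/221)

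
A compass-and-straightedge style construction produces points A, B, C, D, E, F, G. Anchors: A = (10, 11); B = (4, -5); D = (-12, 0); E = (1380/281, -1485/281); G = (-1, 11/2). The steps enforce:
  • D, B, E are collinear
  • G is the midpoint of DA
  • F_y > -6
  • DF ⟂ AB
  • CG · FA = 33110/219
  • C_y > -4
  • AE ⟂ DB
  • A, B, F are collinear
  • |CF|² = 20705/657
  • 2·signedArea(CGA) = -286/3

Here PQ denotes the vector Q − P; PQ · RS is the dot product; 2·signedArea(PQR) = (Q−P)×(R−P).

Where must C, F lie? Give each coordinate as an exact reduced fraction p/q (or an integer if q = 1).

C = (-4/3, -10/3)
F = (268/73, -429/73)

1. F_x = 268/73  [A, B, F are collinear ∩ DF ⟂ AB]
2. F_y = -429/73  [A, B, F are collinear ∩ DF ⟂ AB]
   → F = (268/73, -429/73)
3. C_x = -4/3  [CG · FA = 33110/219 ∩ 2·signedArea(CGA) = -286/3]
4. C_y = -10/3  [CG · FA = 33110/219 ∩ 2·signedArea(CGA) = -286/3]
   → C = (-4/3, -10/3)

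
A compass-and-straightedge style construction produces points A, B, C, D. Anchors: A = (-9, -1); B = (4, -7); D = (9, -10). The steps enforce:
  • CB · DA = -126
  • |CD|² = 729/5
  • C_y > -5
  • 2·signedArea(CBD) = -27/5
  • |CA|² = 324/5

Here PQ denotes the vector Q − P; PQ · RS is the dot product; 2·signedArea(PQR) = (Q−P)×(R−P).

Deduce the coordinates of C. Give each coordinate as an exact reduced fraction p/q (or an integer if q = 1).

1. C_x = -9/5  [CB · DA = -126 ∩ 2·signedArea(CBD) = -27/5]
2. C_y = -23/5  [CB · DA = -126 ∩ 2·signedArea(CBD) = -27/5]
   → C = (-9/5, -23/5)

C = (-9/5, -23/5)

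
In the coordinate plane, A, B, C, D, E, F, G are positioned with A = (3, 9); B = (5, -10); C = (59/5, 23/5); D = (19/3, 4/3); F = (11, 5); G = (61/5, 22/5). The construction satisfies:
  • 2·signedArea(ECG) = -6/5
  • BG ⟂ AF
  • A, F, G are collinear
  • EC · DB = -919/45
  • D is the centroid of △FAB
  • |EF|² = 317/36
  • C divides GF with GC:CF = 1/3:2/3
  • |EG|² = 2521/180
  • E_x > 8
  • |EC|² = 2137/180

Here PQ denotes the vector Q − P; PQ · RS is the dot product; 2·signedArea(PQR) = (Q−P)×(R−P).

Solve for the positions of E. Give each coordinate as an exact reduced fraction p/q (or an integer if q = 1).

E = (26/3, 19/6)

1. E_x = 26/3  [2·signedArea(ECG) = -6/5 ∩ EC · DB = -919/45]
2. E_y = 19/6  [2·signedArea(ECG) = -6/5 ∩ EC · DB = -919/45]
   → E = (26/3, 19/6)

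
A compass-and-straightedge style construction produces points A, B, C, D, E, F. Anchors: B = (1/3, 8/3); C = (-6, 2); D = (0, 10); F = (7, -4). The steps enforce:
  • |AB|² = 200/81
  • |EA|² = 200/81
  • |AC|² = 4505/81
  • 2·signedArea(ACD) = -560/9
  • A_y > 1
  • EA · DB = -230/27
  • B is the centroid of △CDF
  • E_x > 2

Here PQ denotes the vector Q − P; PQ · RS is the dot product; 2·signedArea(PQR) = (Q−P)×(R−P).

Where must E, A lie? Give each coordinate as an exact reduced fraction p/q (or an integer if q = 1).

A = (13/9, 14/9)
E = (23/9, 4/9)

1. A_x = 13/9  [line -8·x + 6·y + 20/9 = 0 ∩ |AC|² = 4505/81]
2. A_y = 14/9  [line -8·x + 6·y + 20/9 = 0 ∩ |AC|² = 4505/81]
   → A = (13/9, 14/9)
3. E_x = 23/9  [line -1/3·x + 22/3·y + -65/27 = 0 ∩ |EA|² = 200/81]
4. E_y = 4/9  [line -1/3·x + 22/3·y + -65/27 = 0 ∩ |EA|² = 200/81]
   → E = (23/9, 4/9)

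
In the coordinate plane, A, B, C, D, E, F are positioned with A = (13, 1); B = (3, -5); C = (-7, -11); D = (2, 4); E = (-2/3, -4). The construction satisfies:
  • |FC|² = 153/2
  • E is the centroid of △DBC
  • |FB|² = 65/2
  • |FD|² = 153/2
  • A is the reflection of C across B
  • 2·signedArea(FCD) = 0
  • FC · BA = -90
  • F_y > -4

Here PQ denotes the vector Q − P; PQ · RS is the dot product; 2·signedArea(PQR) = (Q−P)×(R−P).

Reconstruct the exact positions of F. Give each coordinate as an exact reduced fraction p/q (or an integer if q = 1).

F = (-5/2, -7/2)

1. F_x = -5/2  [2·signedArea(FCD) = 0 ∩ FC · BA = -90]
2. F_y = -7/2  [2·signedArea(FCD) = 0 ∩ FC · BA = -90]
   → F = (-5/2, -7/2)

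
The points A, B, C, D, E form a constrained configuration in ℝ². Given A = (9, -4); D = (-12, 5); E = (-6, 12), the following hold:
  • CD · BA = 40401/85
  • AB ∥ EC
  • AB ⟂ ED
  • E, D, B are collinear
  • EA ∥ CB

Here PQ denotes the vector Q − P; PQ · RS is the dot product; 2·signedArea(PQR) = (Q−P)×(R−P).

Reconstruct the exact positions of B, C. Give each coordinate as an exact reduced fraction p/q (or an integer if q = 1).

B = (-642/85, 866/85)
C = (-1917/85, 2226/85)

1. B_x = -642/85  [E, D, B are collinear ∩ AB ⟂ ED]
2. B_y = 866/85  [E, D, B are collinear ∩ AB ⟂ ED]
   → B = (-642/85, 866/85)
3. C_x = -1917/85  [EA ∥ CB ∩ AB ∥ EC]
4. C_y = 2226/85  [EA ∥ CB ∩ AB ∥ EC]
   → C = (-1917/85, 2226/85)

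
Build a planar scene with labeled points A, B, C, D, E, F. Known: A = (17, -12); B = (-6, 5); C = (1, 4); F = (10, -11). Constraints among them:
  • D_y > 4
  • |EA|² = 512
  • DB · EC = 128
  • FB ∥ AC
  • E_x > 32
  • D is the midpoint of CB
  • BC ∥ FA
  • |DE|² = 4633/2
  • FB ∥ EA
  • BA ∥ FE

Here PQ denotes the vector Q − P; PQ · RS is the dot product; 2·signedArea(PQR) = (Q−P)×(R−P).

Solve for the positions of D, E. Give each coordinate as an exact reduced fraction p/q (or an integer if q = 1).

1. D_x = -5/2  [D is the midpoint of CB]
2. D_y = 9/2  [D is the midpoint of CB]
   → D = (-5/2, 9/2)
3. E_x = 33  [FB ∥ EA ∩ BA ∥ FE]
4. E_y = -28  [FB ∥ EA ∩ BA ∥ FE]
   → E = (33, -28)

D = (-5/2, 9/2)
E = (33, -28)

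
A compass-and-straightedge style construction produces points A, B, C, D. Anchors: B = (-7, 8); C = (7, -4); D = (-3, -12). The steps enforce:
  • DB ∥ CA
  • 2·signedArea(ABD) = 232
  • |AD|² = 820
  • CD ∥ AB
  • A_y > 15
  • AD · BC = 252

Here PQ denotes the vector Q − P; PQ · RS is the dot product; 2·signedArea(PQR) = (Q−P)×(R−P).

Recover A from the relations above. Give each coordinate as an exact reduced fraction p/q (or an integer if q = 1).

1. A_x = 3  [CD ∥ AB ∩ DB ∥ CA]
2. A_y = 16  [CD ∥ AB ∩ DB ∥ CA]
   → A = (3, 16)

A = (3, 16)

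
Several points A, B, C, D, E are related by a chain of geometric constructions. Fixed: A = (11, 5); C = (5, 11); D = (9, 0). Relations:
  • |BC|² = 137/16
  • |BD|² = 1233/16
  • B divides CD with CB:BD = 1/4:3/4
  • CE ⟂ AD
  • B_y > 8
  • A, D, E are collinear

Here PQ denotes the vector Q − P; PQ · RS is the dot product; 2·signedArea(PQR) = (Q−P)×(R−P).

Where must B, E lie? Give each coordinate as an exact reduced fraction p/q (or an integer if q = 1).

1. B_x = 6  [B divides CD with CB:BD = 1/4:3/4]
2. B_y = 33/4  [B divides CD with CB:BD = 1/4:3/4]
   → B = (6, 33/4)
3. E_x = 355/29  [A, D, E are collinear ∩ CE ⟂ AD]
4. E_y = 235/29  [A, D, E are collinear ∩ CE ⟂ AD]
   → E = (355/29, 235/29)

B = (6, 33/4)
E = (355/29, 235/29)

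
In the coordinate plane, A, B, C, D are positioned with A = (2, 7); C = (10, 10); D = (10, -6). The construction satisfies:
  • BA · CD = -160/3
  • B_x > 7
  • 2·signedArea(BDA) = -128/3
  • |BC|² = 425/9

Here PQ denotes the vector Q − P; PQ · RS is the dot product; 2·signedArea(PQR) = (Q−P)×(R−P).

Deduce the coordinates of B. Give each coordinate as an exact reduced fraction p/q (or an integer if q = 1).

1. B_x = 22/3  [BA · CD = -160/3 ∩ 2·signedArea(BDA) = -128/3]
2. B_y = 11/3  [BA · CD = -160/3 ∩ 2·signedArea(BDA) = -128/3]
   → B = (22/3, 11/3)

B = (22/3, 11/3)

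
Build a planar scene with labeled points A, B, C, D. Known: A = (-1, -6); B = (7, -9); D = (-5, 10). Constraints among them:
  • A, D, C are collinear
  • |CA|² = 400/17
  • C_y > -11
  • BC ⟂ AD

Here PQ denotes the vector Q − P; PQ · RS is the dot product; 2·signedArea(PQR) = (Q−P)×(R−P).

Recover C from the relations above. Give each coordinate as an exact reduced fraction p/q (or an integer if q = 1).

C = (3/17, -182/17)

1. C_x = 3/17  [A, D, C are collinear ∩ BC ⟂ AD]
2. C_y = -182/17  [A, D, C are collinear ∩ BC ⟂ AD]
   → C = (3/17, -182/17)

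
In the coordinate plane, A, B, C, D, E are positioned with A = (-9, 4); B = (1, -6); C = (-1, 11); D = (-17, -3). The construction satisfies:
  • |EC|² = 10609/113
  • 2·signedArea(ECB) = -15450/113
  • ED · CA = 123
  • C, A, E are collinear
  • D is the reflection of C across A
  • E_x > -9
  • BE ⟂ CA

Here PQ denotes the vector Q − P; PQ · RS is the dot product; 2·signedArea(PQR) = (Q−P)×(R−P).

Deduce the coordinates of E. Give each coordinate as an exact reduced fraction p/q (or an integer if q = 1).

E = (-937/113, 522/113)

1. E_x = -937/113  [C, A, E are collinear ∩ BE ⟂ CA]
2. E_y = 522/113  [C, A, E are collinear ∩ BE ⟂ CA]
   → E = (-937/113, 522/113)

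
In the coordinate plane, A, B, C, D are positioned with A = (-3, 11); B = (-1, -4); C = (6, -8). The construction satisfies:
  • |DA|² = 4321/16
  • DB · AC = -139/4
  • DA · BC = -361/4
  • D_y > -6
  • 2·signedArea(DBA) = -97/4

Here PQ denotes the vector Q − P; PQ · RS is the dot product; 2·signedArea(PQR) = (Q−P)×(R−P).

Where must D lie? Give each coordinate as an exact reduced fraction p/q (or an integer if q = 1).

D = (3/4, -5)

1. D_x = 3/4  [2·signedArea(DBA) = -97/4 ∩ DA · BC = -361/4]
2. D_y = -5  [2·signedArea(DBA) = -97/4 ∩ DA · BC = -361/4]
   → D = (3/4, -5)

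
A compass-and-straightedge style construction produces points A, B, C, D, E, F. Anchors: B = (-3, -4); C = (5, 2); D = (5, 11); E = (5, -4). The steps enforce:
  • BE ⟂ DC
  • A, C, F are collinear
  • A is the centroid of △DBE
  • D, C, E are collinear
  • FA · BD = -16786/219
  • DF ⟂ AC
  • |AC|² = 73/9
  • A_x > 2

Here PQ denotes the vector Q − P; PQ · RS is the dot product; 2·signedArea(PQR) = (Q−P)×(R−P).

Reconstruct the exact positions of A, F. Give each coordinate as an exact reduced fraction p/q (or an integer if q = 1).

A = (7/3, 1)
F = (581/73, 227/73)

1. A_x = 7/3  [A is the centroid of △DBE]
2. A_y = 1  [A is the centroid of △DBE]
   → A = (7/3, 1)
3. F_x = 581/73  [A, C, F are collinear ∩ DF ⟂ AC]
4. F_y = 227/73  [A, C, F are collinear ∩ DF ⟂ AC]
   → F = (581/73, 227/73)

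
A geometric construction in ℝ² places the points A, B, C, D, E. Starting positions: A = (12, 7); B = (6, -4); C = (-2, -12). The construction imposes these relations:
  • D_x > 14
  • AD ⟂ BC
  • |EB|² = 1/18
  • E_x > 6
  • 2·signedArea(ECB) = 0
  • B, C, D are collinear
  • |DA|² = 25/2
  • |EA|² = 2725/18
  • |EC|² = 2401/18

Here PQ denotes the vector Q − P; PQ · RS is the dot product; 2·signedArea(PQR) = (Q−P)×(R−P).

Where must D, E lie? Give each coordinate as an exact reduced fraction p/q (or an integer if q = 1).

D = (29/2, 9/2)
E = (37/6, -23/6)

1. D_x = 29/2  [B, C, D are collinear ∩ AD ⟂ BC]
2. D_y = 9/2  [B, C, D are collinear ∩ AD ⟂ BC]
   → D = (29/2, 9/2)
3. E_x = 37/6  [line -8·x + 8·y + 80 = 0 ∩ |EC|² = 2401/18]
4. E_y = -23/6  [line -8·x + 8·y + 80 = 0 ∩ |EC|² = 2401/18]
   → E = (37/6, -23/6)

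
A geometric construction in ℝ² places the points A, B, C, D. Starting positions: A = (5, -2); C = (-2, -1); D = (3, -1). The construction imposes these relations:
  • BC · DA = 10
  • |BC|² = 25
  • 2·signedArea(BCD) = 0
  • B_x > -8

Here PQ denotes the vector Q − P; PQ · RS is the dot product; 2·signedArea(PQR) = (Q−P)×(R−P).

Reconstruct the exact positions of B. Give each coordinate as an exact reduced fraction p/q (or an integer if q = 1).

B = (-7, -1)

1. B_x = -7  [2·signedArea(BCD) = 0 ∩ BC · DA = 10]
2. B_y = -1  [2·signedArea(BCD) = 0 ∩ BC · DA = 10]
   → B = (-7, -1)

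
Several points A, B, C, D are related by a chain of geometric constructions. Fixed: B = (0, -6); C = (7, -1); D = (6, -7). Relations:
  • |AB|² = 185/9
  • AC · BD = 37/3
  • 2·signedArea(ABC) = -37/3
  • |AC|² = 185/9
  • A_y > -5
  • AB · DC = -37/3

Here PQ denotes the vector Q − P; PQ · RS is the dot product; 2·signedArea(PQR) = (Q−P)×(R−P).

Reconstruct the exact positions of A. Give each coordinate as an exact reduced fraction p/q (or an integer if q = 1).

1. A_x = 13/3  [AB · DC = -37/3 ∩ AC · BD = 37/3]
2. A_y = -14/3  [AB · DC = -37/3 ∩ AC · BD = 37/3]
   → A = (13/3, -14/3)

A = (13/3, -14/3)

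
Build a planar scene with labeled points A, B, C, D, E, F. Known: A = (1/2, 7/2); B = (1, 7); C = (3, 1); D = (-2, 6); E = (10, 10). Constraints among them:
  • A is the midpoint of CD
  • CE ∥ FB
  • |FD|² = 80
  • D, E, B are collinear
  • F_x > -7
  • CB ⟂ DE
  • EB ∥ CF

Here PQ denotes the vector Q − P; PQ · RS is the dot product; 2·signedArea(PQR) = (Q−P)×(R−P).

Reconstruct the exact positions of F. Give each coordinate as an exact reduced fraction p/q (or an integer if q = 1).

1. F_x = -6  [CE ∥ FB ∩ EB ∥ CF]
2. F_y = -2  [CE ∥ FB ∩ EB ∥ CF]
   → F = (-6, -2)

F = (-6, -2)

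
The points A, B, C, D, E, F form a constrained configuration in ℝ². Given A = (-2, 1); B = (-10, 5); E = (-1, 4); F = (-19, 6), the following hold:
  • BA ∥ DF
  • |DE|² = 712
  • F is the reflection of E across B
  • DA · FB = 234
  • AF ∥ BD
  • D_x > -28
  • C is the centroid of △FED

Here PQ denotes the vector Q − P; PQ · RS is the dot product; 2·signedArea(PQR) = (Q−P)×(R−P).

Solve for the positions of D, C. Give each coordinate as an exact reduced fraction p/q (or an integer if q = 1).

1. D_x = -27  [BA ∥ DF ∩ AF ∥ BD]
2. D_y = 10  [BA ∥ DF ∩ AF ∥ BD]
   → D = (-27, 10)
3. C_x = -47/3  [C is the centroid of △FED]
4. C_y = 20/3  [C is the centroid of △FED]
   → C = (-47/3, 20/3)

C = (-47/3, 20/3)
D = (-27, 10)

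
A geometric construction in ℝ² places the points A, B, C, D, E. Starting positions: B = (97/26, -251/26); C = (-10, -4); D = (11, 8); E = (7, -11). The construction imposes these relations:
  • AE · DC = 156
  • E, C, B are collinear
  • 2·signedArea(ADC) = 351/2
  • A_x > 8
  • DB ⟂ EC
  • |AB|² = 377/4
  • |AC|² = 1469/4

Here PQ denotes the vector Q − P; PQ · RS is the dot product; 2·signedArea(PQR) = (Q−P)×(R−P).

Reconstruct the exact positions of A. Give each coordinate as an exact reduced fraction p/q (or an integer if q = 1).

A = (9, -3/2)

1. A_x = 9  [2·signedArea(ADC) = 351/2 ∩ AE · DC = 156]
2. A_y = -3/2  [2·signedArea(ADC) = 351/2 ∩ AE · DC = 156]
   → A = (9, -3/2)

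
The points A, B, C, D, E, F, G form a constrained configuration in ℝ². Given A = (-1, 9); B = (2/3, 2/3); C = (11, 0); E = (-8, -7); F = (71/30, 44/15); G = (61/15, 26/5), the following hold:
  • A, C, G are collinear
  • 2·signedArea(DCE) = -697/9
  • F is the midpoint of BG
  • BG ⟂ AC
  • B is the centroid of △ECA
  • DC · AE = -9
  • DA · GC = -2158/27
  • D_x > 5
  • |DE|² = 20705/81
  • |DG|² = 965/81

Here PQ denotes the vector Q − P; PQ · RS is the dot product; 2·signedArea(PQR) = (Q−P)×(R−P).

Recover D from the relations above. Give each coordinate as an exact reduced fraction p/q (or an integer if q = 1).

1. D_x = 236/45  [2·signedArea(DCE) = -697/9 ∩ DC · AE = -9]
2. D_y = 88/45  [2·signedArea(DCE) = -697/9 ∩ DC · AE = -9]
   → D = (236/45, 88/45)

D = (236/45, 88/45)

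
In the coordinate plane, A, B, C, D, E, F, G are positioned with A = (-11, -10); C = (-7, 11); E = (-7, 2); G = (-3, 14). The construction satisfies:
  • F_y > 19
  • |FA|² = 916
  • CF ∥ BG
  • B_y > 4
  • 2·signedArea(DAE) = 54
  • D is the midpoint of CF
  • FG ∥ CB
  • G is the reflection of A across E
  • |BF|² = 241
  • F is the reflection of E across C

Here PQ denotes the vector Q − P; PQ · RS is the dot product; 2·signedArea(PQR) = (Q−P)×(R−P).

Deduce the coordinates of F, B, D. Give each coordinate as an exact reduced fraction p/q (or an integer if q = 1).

B = (-3, 5)
D = (-7, 31/2)
F = (-7, 20)

1. F_x = -7  [F is the reflection of E across C]
2. F_y = 20  [F is the reflection of E across C]
   → F = (-7, 20)
3. B_x = -3  [CF ∥ BG ∩ FG ∥ CB]
4. B_y = 5  [CF ∥ BG ∩ FG ∥ CB]
   → B = (-3, 5)
5. D_x = -7  [D is the midpoint of CF]
6. D_y = 31/2  [D is the midpoint of CF]
   → D = (-7, 31/2)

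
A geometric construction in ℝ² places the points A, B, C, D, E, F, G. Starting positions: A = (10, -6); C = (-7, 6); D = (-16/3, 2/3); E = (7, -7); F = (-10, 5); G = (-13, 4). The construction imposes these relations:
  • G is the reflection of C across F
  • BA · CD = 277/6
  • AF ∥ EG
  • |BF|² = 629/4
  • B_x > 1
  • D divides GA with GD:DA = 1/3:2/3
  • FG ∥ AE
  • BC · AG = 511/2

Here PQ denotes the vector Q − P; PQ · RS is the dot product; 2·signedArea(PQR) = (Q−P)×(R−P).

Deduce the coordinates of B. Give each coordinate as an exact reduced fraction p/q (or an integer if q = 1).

1. B_x = 3/2  [BC · AG = 511/2 ∩ BA · CD = 277/6]
2. B_y = 0  [BC · AG = 511/2 ∩ BA · CD = 277/6]
   → B = (3/2, 0)

B = (3/2, 0)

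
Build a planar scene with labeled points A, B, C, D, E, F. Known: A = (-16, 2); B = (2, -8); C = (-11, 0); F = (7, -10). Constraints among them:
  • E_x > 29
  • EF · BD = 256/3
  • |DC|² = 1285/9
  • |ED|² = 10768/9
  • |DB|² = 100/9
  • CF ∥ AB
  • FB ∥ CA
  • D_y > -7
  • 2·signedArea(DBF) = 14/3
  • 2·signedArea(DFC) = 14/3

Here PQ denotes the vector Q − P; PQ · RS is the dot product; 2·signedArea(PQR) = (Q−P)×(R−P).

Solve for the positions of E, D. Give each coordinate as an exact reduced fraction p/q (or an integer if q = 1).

1. D_x = -2/3  [2·signedArea(DBF) = 14/3 ∩ 2·signedArea(DFC) = 14/3]
2. D_y = -6  [2·signedArea(DBF) = 14/3 ∩ 2·signedArea(DFC) = 14/3]
   → D = (-2/3, -6)
3. E_x = 30  [line 8/3·x + -2·y + -124 = 0 ∩ |ED|² = 10768/9]
4. E_y = -22  [line 8/3·x + -2·y + -124 = 0 ∩ |ED|² = 10768/9]
   → E = (30, -22)

D = (-2/3, -6)
E = (30, -22)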